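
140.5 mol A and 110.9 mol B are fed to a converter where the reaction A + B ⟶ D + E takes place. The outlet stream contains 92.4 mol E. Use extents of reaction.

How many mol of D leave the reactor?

92.4 mol

For E: n = n₀ + 1ξ → 92.4 = 0 + 1ξ, giving ξ = 92.4 mol.
Outlet amounts (n = n₀ + ν ξ):
  A: 140.5 − 1(92.4) = 48.1
  B: 110.9 − 1(92.4) = 18.5
  D: 0 + 1(92.4) = 92.4
  E: 0 + 1(92.4) = 92.4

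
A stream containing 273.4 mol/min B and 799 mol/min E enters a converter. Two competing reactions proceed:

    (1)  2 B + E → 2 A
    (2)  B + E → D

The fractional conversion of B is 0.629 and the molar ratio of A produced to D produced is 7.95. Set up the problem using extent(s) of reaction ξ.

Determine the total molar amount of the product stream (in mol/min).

977 mol/min

Conversion of B: B consumed = 0.629 × 273.4 = 172 mol/min = 2ξ₁ + 1ξ₂.
Selectivity: 2ξ₁ / (1ξ₂) = 7.95 → ξ₁ = 3.975 ξ₂.
Substitute: (2·3.975 + 1) ξ₂ = 172 → ξ₂ = 19.21 mol/min, ξ₁ = 76.38 mol/min.
Outlet amounts (n = n₀ + Σ ν·ξ):
  B: 273.4 − 2(76.38) − 1(19.21) = 101.4
  E: 799 − 1(76.38) − 1(19.21) = 703.4
  A: 0 + 2(76.38) = 152.8
  D: 0 + 1(19.21) = 19.21
Total out = 101.4 + 703.4 + 152.8 + 19.21 = 976.8 mol/min.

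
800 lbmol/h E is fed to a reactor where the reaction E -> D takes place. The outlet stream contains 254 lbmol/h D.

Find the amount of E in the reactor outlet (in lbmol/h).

546 lbmol/h

For D: n = n₀ + 1ξ → 254 = 0 + 1ξ, giving ξ = 254 lbmol/h.
Outlet amounts (n = n₀ + ν ξ):
  E: 800 − 1(254) = 546
  D: 0 + 1(254) = 254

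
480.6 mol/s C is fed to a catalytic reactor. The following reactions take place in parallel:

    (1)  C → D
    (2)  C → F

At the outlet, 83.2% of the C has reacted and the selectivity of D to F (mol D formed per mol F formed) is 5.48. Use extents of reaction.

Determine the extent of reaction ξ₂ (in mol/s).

Conversion of C: C consumed = 0.832 × 480.6 = 399.9 mol/s = 1ξ₁ + 1ξ₂.
Selectivity: 1ξ₁ / (1ξ₂) = 5.48 → ξ₁ = 5.48 ξ₂.
Substitute: (1·5.48 + 1) ξ₂ = 399.9 → ξ₂ = 61.71 mol/s, ξ₁ = 338.2 mol/s.
Outlet amounts (n = n₀ + Σ ν·ξ):
  C: 480.6 − 1(338.2) − 1(61.71) = 80.74
  D: 0 + 1(338.2) = 338.2
  F: 0 + 1(61.71) = 61.71

ξ₂ = 61.7 mol/s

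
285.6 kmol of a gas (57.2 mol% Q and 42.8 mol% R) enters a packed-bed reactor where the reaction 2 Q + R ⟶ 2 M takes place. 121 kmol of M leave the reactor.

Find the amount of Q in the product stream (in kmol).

For M: n = n₀ + 2ξ → 121 = 0 + 2ξ, giving ξ = 60.5 kmol.
Outlet amounts (n = n₀ + ν ξ):
  Q: 163.4 − 2(60.5) = 42.36
  R: 122.2 − 1(60.5) = 61.74
  M: 0 + 2(60.5) = 121

42.4 kmol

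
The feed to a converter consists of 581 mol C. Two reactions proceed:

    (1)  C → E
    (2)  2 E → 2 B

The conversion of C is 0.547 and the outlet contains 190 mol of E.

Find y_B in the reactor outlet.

0.22

Conversion of C: C consumed = 1ξ₁ = 0.547 × 581 → ξ₁ = 317.8 mol.
E balance: n_E = 0 + 1ξ₁ − 2ξ₂ = 190 → ξ₂ = (1·317.8 − 190)/2 = 63.9 mol.
Outlet amounts (n = n₀ + Σ ν·ξ):
  C: 581 − 1(317.8) = 263.2
  E: 0 + 1(317.8) − 2(63.9) = 190
  B: 0 + 2(63.9) = 127.8
Total out = 581 mol; y_B = 127.8 / 581 = 0.22.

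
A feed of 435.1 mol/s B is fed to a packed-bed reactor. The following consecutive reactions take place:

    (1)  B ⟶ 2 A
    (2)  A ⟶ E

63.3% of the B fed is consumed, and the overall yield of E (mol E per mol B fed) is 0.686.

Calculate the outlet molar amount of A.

Conversion of B: B consumed = 1ξ₁ = 0.633 × 435.1 → ξ₁ = 275.4 mol/s.
Yield of E: 1ξ₂ / 435.1 = 0.686 → ξ₂ = 298.5 mol/s.
Outlet amounts (n = n₀ + Σ ν·ξ):
  B: 435.1 − 1(275.4) = 159.7
  A: 0 + 2(275.4) − 1(298.5) = 252.4
  E: 0 + 1(298.5) = 298.5

252 mol/s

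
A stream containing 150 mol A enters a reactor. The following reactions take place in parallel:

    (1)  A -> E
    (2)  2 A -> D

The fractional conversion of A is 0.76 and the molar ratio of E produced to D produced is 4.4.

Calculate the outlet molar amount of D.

Conversion of A: A consumed = 0.76 × 150 = 114 mol = 1ξ₁ + 2ξ₂.
Selectivity: 1ξ₁ / (1ξ₂) = 4.4 → ξ₁ = 4.4 ξ₂.
Substitute: (1·4.4 + 2) ξ₂ = 114 → ξ₂ = 17.81 mol, ξ₁ = 78.38 mol.
Outlet amounts (n = n₀ + Σ ν·ξ):
  A: 150 − 1(78.38) − 2(17.81) = 36
  E: 0 + 1(78.38) = 78.38
  D: 0 + 1(17.81) = 17.81

17.8 mol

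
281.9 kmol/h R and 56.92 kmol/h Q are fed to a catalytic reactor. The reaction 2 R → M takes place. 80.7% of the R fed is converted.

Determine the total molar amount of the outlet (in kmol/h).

R reacted = 0.807 × 281.9 = 227.5 kmol/h; ν_R = −2, so ξ = 227.5/2 = 113.7 kmol/h.
Outlet amounts (n = n₀ + ν ξ):
  R: 281.9 − 2(113.7) = 54.41
  M: 0 + 1(113.7) = 113.7
  Q: 56.92 (inert)
Total out = 54.41 + 113.7 + 56.92 = 225.1 kmol/h.

225 kmol/h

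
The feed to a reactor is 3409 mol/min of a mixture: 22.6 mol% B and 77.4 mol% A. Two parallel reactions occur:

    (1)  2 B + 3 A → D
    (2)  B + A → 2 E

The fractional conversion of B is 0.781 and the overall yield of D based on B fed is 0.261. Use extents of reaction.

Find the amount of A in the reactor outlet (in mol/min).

1840 mol/min

Yield of D: 1ξ₁ / 770.4 = 0.261 → ξ₁ = 201.1 mol/min.
Conversion of B: 2ξ₁ + 1ξ₂ = 0.781 × 770.4 = 601.7 → ξ₂ = 199.5 mol/min.
Outlet amounts (n = n₀ + Σ ν·ξ):
  B: 770.4 − 2(201.1) − 1(199.5) = 168.7
  A: 2639 − 3(201.1) − 1(199.5) = 1836
  D: 0 + 1(201.1) = 201.1
  E: 0 + 2(199.5) = 399.1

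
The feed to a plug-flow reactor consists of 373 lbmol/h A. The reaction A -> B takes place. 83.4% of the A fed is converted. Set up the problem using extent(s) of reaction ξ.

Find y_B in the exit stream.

0.834

A reacted = 0.834 × 373 = 311.1 lbmol/h; ν_A = −1, so ξ = 311.1/1 = 311.1 lbmol/h.
Outlet amounts (n = n₀ + ν ξ):
  A: 373 − 1(311.1) = 61.92
  B: 0 + 1(311.1) = 311.1
Total out = 373 lbmol/h; y_B = 311.1 / 373 = 0.834.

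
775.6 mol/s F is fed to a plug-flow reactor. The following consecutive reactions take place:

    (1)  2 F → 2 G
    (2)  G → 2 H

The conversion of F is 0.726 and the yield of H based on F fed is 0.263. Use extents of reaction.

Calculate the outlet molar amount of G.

461 mol/s

Conversion of F: F consumed = 2ξ₁ = 0.726 × 775.6 → ξ₁ = 281.5 mol/s.
Yield of H: 2ξ₂ / 775.6 = 0.263 → ξ₂ = 102 mol/s.
Outlet amounts (n = n₀ + Σ ν·ξ):
  F: 775.6 − 2(281.5) = 212.5
  G: 0 + 2(281.5) − 1(102) = 461.1
  H: 0 + 2(102) = 204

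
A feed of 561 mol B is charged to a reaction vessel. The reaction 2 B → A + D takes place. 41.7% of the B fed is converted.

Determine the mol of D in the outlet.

B reacted = 0.417 × 561 = 233.9 mol; ν_B = −2, so ξ = 233.9/2 = 117 mol.
Outlet amounts (n = n₀ + ν ξ):
  B: 561 − 2(117) = 327.1
  A: 0 + 1(117) = 117
  D: 0 + 1(117) = 117

117 mol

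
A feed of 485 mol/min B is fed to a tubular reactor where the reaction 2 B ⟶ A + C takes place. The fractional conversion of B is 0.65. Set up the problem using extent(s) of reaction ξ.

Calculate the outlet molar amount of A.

B reacted = 0.65 × 485 = 315.2 mol/min; ν_B = −2, so ξ = 315.2/2 = 157.6 mol/min.
Outlet amounts (n = n₀ + ν ξ):
  B: 485 − 2(157.6) = 169.8
  A: 0 + 1(157.6) = 157.6
  C: 0 + 1(157.6) = 157.6

158 mol/min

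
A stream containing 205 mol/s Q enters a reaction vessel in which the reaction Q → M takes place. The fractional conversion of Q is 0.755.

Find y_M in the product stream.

0.755

Q reacted = 0.755 × 205 = 154.8 mol/s; ν_Q = −1, so ξ = 154.8/1 = 154.8 mol/s.
Outlet amounts (n = n₀ + ν ξ):
  Q: 205 − 1(154.8) = 50.22
  M: 0 + 1(154.8) = 154.8
Total out = 205 mol/s; y_M = 154.8 / 205 = 0.755.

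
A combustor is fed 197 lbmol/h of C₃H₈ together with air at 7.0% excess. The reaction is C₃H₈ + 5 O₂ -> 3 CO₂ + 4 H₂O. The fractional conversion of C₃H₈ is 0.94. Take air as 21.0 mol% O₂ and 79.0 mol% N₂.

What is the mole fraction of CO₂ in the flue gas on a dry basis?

0.119

Stoichiometric O₂ = 5 × 197 = 985 lbmol/h; O₂ fed = 985 × 1.070 = 1054 lbmol/h.
N₂ fed = 1054 × 79/21 = 3965 lbmol/h.
Fuel reacted = 0.94 × 197 → ξ = 185.2 lbmol/h.
Outlet (n = n₀ + ν ξ):
  C₃H₈: 197 − 1(185.2) = 11.82
  O₂: 1054 − 5(185.2) = 128.1
  N₂: 3965 (inert)
  CO₂: 0 + 3(185.2) = 555.5
  H₂O: 0 + 4(185.2) = 740.7
Dry total = 4660 lbmol/h; y_CO₂ (dry) = 555.5 / 4660 = 0.1192.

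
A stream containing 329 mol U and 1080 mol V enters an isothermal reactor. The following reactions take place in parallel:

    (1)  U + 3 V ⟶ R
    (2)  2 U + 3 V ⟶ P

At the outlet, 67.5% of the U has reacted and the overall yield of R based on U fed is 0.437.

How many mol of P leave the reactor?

Yield of R: 1ξ₁ / 329 = 0.437 → ξ₁ = 143.8 mol.
Conversion of U: 1ξ₁ + 2ξ₂ = 0.675 × 329 = 222.1 → ξ₂ = 39.15 mol.
Outlet amounts (n = n₀ + Σ ν·ξ):
  U: 329 − 1(143.8) − 2(39.15) = 106.9
  V: 1080 − 3(143.8) − 3(39.15) = 531.2
  R: 0 + 1(143.8) = 143.8
  P: 0 + 1(39.15) = 39.15

39.2 mol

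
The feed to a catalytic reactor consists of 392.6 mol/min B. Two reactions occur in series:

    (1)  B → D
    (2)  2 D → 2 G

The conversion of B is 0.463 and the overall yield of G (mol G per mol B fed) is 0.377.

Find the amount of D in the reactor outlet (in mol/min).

33.8 mol/min

Conversion of B: B consumed = 1ξ₁ = 0.463 × 392.6 → ξ₁ = 181.8 mol/min.
Yield of G: 2ξ₂ / 392.6 = 0.377 → ξ₂ = 74.01 mol/min.
Outlet amounts (n = n₀ + Σ ν·ξ):
  B: 392.6 − 1(181.8) = 210.8
  D: 0 + 1(181.8) − 2(74.01) = 33.76
  G: 0 + 2(74.01) = 148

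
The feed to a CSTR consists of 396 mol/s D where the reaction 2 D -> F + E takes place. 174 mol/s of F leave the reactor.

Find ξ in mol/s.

ξ = 174 mol/s

For F: n = n₀ + 1ξ → 174 = 0 + 1ξ, giving ξ = 174 mol/s.
Outlet amounts (n = n₀ + ν ξ):
  D: 396 − 2(174) = 48
  F: 0 + 1(174) = 174
  E: 0 + 1(174) = 174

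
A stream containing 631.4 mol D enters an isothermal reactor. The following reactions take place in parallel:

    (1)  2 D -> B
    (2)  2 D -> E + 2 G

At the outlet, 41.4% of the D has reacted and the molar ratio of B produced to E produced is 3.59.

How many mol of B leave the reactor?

Conversion of D: D consumed = 0.414 × 631.4 = 261.4 mol = 2ξ₁ + 2ξ₂.
Selectivity: 1ξ₁ / (1ξ₂) = 3.59 → ξ₁ = 3.59 ξ₂.
Substitute: (2·3.59 + 2) ξ₂ = 261.4 → ξ₂ = 28.47 mol, ξ₁ = 102.2 mol.
Outlet amounts (n = n₀ + Σ ν·ξ):
  D: 631.4 − 2(102.2) − 2(28.47) = 370
  B: 0 + 1(102.2) = 102.2
  E: 0 + 1(28.47) = 28.47
  G: 0 + 2(28.47) = 56.95

102 mol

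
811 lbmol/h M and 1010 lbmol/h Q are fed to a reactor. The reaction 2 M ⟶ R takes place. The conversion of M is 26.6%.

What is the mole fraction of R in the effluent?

M reacted = 0.266 × 811 = 215.7 lbmol/h; ν_M = −2, so ξ = 215.7/2 = 107.9 lbmol/h.
Outlet amounts (n = n₀ + ν ξ):
  M: 811 − 2(107.9) = 595.3
  R: 0 + 1(107.9) = 107.9
  Q: 1010 (inert)
Total out = 1713 lbmol/h; y_R = 107.9 / 1713 = 0.06296.

0.063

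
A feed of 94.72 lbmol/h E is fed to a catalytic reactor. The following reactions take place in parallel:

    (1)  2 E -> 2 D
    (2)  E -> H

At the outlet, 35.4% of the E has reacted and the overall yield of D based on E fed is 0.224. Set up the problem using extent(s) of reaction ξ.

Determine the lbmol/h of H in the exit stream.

12.3 lbmol/h

Yield of D: 2ξ₁ / 94.72 = 0.224 → ξ₁ = 10.61 lbmol/h.
Conversion of E: 2ξ₁ + 1ξ₂ = 0.354 × 94.72 = 33.53 → ξ₂ = 12.31 lbmol/h.
Outlet amounts (n = n₀ + Σ ν·ξ):
  E: 94.72 − 2(10.61) − 1(12.31) = 61.19
  D: 0 + 2(10.61) = 21.22
  H: 0 + 1(12.31) = 12.31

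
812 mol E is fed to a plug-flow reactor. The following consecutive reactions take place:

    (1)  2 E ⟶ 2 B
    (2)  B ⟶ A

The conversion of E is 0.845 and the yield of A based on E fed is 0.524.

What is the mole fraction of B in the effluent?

Conversion of E: E consumed = 2ξ₁ = 0.845 × 812 → ξ₁ = 343.1 mol.
Yield of A: 1ξ₂ / 812 = 0.524 → ξ₂ = 425.5 mol.
Outlet amounts (n = n₀ + Σ ν·ξ):
  E: 812 − 2(343.1) = 125.9
  B: 0 + 2(343.1) − 1(425.5) = 260.7
  A: 0 + 1(425.5) = 425.5
Total out = 812 mol; y_B = 260.7 / 812 = 0.321.

0.321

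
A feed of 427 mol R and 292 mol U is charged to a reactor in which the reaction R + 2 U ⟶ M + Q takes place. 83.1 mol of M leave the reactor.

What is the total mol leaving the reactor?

For M: n = n₀ + 1ξ → 83.1 = 0 + 1ξ, giving ξ = 83.1 mol.
Outlet amounts (n = n₀ + ν ξ):
  R: 427 − 1(83.1) = 343.9
  U: 292 − 2(83.1) = 125.8
  M: 0 + 1(83.1) = 83.1
  Q: 0 + 1(83.1) = 83.1
Total out = 343.9 + 125.8 + 83.1 + 83.1 = 635.9 mol.

636 mol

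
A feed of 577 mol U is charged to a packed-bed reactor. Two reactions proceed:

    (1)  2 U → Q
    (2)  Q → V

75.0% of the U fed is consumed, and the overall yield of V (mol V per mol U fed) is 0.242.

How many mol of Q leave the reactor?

76.7 mol

Conversion of U: U consumed = 2ξ₁ = 0.75 × 577 → ξ₁ = 216.4 mol.
Yield of V: 1ξ₂ / 577 = 0.242 → ξ₂ = 139.6 mol.
Outlet amounts (n = n₀ + Σ ν·ξ):
  U: 577 − 2(216.4) = 144.2
  Q: 0 + 1(216.4) − 1(139.6) = 76.74
  V: 0 + 1(139.6) = 139.6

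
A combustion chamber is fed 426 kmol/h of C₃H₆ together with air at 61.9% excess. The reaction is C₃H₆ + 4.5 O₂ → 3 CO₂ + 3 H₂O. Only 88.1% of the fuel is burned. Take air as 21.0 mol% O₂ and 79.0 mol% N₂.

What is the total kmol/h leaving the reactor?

15400 kmol/h

Stoichiometric O₂ = 4.5 × 426 = 1917 kmol/h; O₂ fed = 1917 × 1.619 = 3104 kmol/h.
N₂ fed = 3104 × 79/21 = 11680 kmol/h.
Fuel reacted = 0.881 × 426 → ξ = 375.3 kmol/h.
Outlet (n = n₀ + ν ξ):
  C₃H₆: 426 − 1(375.3) = 50.69
  O₂: 3104 − 4.5(375.3) = 1415
  N₂: 11680 (inert)
  CO₂: 0 + 3(375.3) = 1126
  H₂O: 0 + 3(375.3) = 1126
Total out = 50.69 + 1415 + 11680 + 1126 + 1126 = 15390 kmol/h.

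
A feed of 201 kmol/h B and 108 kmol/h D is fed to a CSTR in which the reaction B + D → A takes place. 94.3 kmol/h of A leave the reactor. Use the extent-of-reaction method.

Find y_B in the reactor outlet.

0.497

For A: n = n₀ + 1ξ → 94.3 = 0 + 1ξ, giving ξ = 94.3 kmol/h.
Outlet amounts (n = n₀ + ν ξ):
  B: 201 − 1(94.3) = 106.7
  D: 108 − 1(94.3) = 13.7
  A: 0 + 1(94.3) = 94.3
Total out = 214.7 kmol/h; y_B = 106.7 / 214.7 = 0.497.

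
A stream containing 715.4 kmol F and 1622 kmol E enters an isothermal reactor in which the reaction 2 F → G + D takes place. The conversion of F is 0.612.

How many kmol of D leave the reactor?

F reacted = 0.612 × 715.4 = 437.8 kmol; ν_F = −2, so ξ = 437.8/2 = 218.9 kmol.
Outlet amounts (n = n₀ + ν ξ):
  F: 715.4 − 2(218.9) = 277.6
  G: 0 + 1(218.9) = 218.9
  D: 0 + 1(218.9) = 218.9
  E: 1622 (inert)

219 kmol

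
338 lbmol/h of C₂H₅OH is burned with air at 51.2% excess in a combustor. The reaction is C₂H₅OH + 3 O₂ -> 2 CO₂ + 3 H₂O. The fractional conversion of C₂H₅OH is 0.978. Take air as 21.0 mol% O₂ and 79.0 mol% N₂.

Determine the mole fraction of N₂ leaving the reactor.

Stoichiometric O₂ = 3 × 338 = 1014 lbmol/h; O₂ fed = 1014 × 1.512 = 1533 lbmol/h.
N₂ fed = 1533 × 79/21 = 5768 lbmol/h.
Fuel reacted = 0.978 × 338 → ξ = 330.6 lbmol/h.
Outlet (n = n₀ + ν ξ):
  C₂H₅OH: 338 − 1(330.6) = 7.436
  O₂: 1533 − 3(330.6) = 541.5
  N₂: 5768 (inert)
  CO₂: 0 + 2(330.6) = 661.1
  H₂O: 0 + 3(330.6) = 991.7
Total out = 7969 lbmol/h; y_N₂ = 5768 / 7969 = 0.7237.

0.724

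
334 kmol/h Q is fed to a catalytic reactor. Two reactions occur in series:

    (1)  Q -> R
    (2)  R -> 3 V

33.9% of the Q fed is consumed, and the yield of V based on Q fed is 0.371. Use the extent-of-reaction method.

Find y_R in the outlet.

0.173

Conversion of Q: Q consumed = 1ξ₁ = 0.339 × 334 → ξ₁ = 113.2 kmol/h.
Yield of V: 3ξ₂ / 334 = 0.371 → ξ₂ = 41.3 kmol/h.
Outlet amounts (n = n₀ + Σ ν·ξ):
  Q: 334 − 1(113.2) = 220.8
  R: 0 + 1(113.2) − 1(41.3) = 71.92
  V: 0 + 3(41.3) = 123.9
Total out = 416.6 kmol/h; y_R = 71.92 / 416.6 = 0.1726.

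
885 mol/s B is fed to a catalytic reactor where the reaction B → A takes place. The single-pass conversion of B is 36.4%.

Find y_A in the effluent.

B reacted = 0.364 × 885 = 322.1 mol/s; ν_B = −1, so ξ = 322.1/1 = 322.1 mol/s.
Outlet amounts (n = n₀ + ν ξ):
  B: 885 − 1(322.1) = 562.9
  A: 0 + 1(322.1) = 322.1
Total out = 885 mol/s; y_A = 322.1 / 885 = 0.364.

0.364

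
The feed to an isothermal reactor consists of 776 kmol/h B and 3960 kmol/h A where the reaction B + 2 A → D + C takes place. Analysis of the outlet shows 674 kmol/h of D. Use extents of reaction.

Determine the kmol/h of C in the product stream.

674 kmol/h

For D: n = n₀ + 1ξ → 674 = 0 + 1ξ, giving ξ = 674 kmol/h.
Outlet amounts (n = n₀ + ν ξ):
  B: 776 − 1(674) = 102
  A: 3960 − 2(674) = 2612
  D: 0 + 1(674) = 674
  C: 0 + 1(674) = 674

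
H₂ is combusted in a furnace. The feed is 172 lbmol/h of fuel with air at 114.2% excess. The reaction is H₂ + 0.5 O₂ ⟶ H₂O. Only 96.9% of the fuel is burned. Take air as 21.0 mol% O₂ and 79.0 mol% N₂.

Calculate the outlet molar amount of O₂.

Stoichiometric O₂ = 0.5 × 172 = 86 lbmol/h; O₂ fed = 86 × 2.142 = 184.2 lbmol/h.
N₂ fed = 184.2 × 79/21 = 693 lbmol/h.
Fuel reacted = 0.969 × 172 → ξ = 166.7 lbmol/h.
Outlet (n = n₀ + ν ξ):
  H₂: 172 − 1(166.7) = 5.332
  O₂: 184.2 − 0.5(166.7) = 100.9
  N₂: 693 (inert)
  H₂O: 0 + 1(166.7) = 166.7

101 lbmol/h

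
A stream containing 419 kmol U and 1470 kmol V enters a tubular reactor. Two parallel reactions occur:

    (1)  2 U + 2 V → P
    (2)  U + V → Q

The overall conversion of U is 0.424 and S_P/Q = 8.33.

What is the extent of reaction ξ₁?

ξ₁ = 83.8 kmol

Conversion of U: U consumed = 0.424 × 419 = 177.7 kmol = 2ξ₁ + 1ξ₂.
Selectivity: 1ξ₁ / (1ξ₂) = 8.33 → ξ₁ = 8.33 ξ₂.
Substitute: (2·8.33 + 1) ξ₂ = 177.7 → ξ₂ = 10.06 kmol, ξ₁ = 83.8 kmol.
Outlet amounts (n = n₀ + Σ ν·ξ):
  U: 419 − 2(83.8) − 1(10.06) = 241.3
  V: 1470 − 2(83.8) − 1(10.06) = 1292
  P: 0 + 1(83.8) = 83.8
  Q: 0 + 1(10.06) = 10.06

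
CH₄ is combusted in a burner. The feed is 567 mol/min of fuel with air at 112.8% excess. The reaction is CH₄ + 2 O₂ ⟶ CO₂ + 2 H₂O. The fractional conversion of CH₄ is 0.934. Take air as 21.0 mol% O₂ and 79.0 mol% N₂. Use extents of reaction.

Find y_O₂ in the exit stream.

0.112

Stoichiometric O₂ = 2 × 567 = 1134 mol/min; O₂ fed = 1134 × 2.128 = 2413 mol/min.
N₂ fed = 2413 × 79/21 = 9078 mol/min.
Fuel reacted = 0.934 × 567 → ξ = 529.6 mol/min.
Outlet (n = n₀ + ν ξ):
  CH₄: 567 − 1(529.6) = 37.42
  O₂: 2413 − 2(529.6) = 1354
  N₂: 9078 (inert)
  CO₂: 0 + 1(529.6) = 529.6
  H₂O: 0 + 2(529.6) = 1059
Total out = 12060 mol/min; y_O₂ = 1354 / 12060 = 0.1123.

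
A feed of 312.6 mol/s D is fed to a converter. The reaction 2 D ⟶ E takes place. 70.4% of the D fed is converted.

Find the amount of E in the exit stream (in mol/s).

D reacted = 0.704 × 312.6 = 220.1 mol/s; ν_D = −2, so ξ = 220.1/2 = 110 mol/s.
Outlet amounts (n = n₀ + ν ξ):
  D: 312.6 − 2(110) = 92.53
  E: 0 + 1(110) = 110

110 mol/s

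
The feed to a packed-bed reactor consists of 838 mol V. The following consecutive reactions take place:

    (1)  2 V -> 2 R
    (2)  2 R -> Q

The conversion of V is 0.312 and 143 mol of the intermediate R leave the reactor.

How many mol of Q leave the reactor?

Conversion of V: V consumed = 2ξ₁ = 0.312 × 838 → ξ₁ = 130.7 mol.
R balance: n_R = 0 + 2ξ₁ − 2ξ₂ = 143 → ξ₂ = (2·130.7 − 143)/2 = 59.23 mol.
Outlet amounts (n = n₀ + Σ ν·ξ):
  V: 838 − 2(130.7) = 576.5
  R: 0 + 2(130.7) − 2(59.23) = 143
  Q: 0 + 1(59.23) = 59.23

59.2 mol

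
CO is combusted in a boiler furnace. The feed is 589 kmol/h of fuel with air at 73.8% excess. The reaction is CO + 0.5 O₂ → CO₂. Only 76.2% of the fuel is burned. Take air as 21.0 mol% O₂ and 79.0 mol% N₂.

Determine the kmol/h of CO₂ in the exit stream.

449 kmol/h

Stoichiometric O₂ = 0.5 × 589 = 294.5 kmol/h; O₂ fed = 294.5 × 1.738 = 511.8 kmol/h.
N₂ fed = 511.8 × 79/21 = 1925 kmol/h.
Fuel reacted = 0.762 × 589 → ξ = 448.8 kmol/h.
Outlet (n = n₀ + ν ξ):
  CO: 589 − 1(448.8) = 140.2
  O₂: 511.8 − 0.5(448.8) = 287.4
  N₂: 1925 (inert)
  CO₂: 0 + 1(448.8) = 448.8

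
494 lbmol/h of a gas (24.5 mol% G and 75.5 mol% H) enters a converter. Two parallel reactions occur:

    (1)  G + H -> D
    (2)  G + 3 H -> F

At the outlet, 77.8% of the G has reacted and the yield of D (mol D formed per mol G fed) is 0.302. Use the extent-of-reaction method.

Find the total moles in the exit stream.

285 lbmol/h

Yield of D: 1ξ₁ / 121 = 0.302 → ξ₁ = 36.55 lbmol/h.
Conversion of G: 1ξ₁ + 1ξ₂ = 0.778 × 121 = 94.16 → ξ₂ = 57.61 lbmol/h.
Outlet amounts (n = n₀ + Σ ν·ξ):
  G: 121 − 1(36.55) − 1(57.61) = 26.87
  H: 373 − 1(36.55) − 3(57.61) = 163.6
  D: 0 + 1(36.55) = 36.55
  F: 0 + 1(57.61) = 57.61
Total out = 26.87 + 163.6 + 36.55 + 57.61 = 284.6 lbmol/h.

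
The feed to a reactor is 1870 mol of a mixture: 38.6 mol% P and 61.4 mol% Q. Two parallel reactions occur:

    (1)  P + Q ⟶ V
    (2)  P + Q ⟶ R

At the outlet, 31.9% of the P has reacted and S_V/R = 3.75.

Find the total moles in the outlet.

Conversion of P: P consumed = 0.319 × 721.8 = 230.3 mol = 1ξ₁ + 1ξ₂.
Selectivity: 1ξ₁ / (1ξ₂) = 3.75 → ξ₁ = 3.75 ξ₂.
Substitute: (1·3.75 + 1) ξ₂ = 230.3 → ξ₂ = 48.48 mol, ξ₁ = 181.8 mol.
Outlet amounts (n = n₀ + Σ ν·ξ):
  P: 721.8 − 1(181.8) − 1(48.48) = 491.6
  Q: 1148 − 1(181.8) − 1(48.48) = 917.9
  V: 0 + 1(181.8) = 181.8
  R: 0 + 1(48.48) = 48.48
Total out = 491.6 + 917.9 + 181.8 + 48.48 = 1640 mol.

1640 mol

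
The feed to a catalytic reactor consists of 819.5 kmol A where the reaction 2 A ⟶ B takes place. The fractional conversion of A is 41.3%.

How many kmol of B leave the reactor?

A reacted = 0.413 × 819.5 = 338.5 kmol; ν_A = −2, so ξ = 338.5/2 = 169.2 kmol.
Outlet amounts (n = n₀ + ν ξ):
  A: 819.5 − 2(169.2) = 481
  B: 0 + 1(169.2) = 169.2

169 kmol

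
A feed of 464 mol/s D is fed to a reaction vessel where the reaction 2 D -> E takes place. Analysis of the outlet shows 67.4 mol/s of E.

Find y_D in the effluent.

For E: n = n₀ + 1ξ → 67.4 = 0 + 1ξ, giving ξ = 67.4 mol/s.
Outlet amounts (n = n₀ + ν ξ):
  D: 464 − 2(67.4) = 329.2
  E: 0 + 1(67.4) = 67.4
Total out = 396.6 mol/s; y_D = 329.2 / 396.6 = 0.8301.

0.83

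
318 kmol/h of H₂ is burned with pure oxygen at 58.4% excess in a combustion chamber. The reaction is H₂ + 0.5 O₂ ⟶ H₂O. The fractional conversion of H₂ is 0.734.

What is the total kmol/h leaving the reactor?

Stoichiometric O₂ = 0.5 × 318 = 159 kmol/h; O₂ fed = 159 × 1.584 = 251.9 kmol/h.
Fuel reacted = 0.734 × 318 → ξ = 233.4 kmol/h.
Outlet (n = n₀ + ν ξ):
  H₂: 318 − 1(233.4) = 84.59
  O₂: 251.9 − 0.5(233.4) = 135.2
  H₂O: 0 + 1(233.4) = 233.4
Total out = 84.59 + 135.2 + 233.4 = 453.2 kmol/h.

453 kmol/h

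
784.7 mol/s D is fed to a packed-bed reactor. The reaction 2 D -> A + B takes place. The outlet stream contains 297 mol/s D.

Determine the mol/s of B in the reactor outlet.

For D: n = n₀ − 2ξ → 297 = 784.7 − 2ξ, giving ξ = 243.9 mol/s.
Outlet amounts (n = n₀ + ν ξ):
  D: 784.7 − 2(243.9) = 297
  A: 0 + 1(243.9) = 243.9
  B: 0 + 1(243.9) = 243.9

244 mol/s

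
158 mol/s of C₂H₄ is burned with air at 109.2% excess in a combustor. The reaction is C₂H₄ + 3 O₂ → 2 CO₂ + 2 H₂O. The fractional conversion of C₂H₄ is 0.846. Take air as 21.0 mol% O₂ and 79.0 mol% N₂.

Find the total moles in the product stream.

4880 mol/s

Stoichiometric O₂ = 3 × 158 = 474 mol/s; O₂ fed = 474 × 2.092 = 991.6 mol/s.
N₂ fed = 991.6 × 79/21 = 3730 mol/s.
Fuel reacted = 0.846 × 158 → ξ = 133.7 mol/s.
Outlet (n = n₀ + ν ξ):
  C₂H₄: 158 − 1(133.7) = 24.33
  O₂: 991.6 − 3(133.7) = 590.6
  N₂: 3730 (inert)
  CO₂: 0 + 2(133.7) = 267.3
  H₂O: 0 + 2(133.7) = 267.3
Total out = 24.33 + 590.6 + 3730 + 267.3 + 267.3 = 4880 mol/s.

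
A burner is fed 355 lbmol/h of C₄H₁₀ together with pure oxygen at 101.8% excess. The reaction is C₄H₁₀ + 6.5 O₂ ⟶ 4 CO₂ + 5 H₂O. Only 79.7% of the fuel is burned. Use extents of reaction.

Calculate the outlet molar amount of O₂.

Stoichiometric O₂ = 6.5 × 355 = 2308 lbmol/h; O₂ fed = 2308 × 2.018 = 4657 lbmol/h.
Fuel reacted = 0.797 × 355 → ξ = 282.9 lbmol/h.
Outlet (n = n₀ + ν ξ):
  C₄H₁₀: 355 − 1(282.9) = 72.06
  O₂: 4657 − 6.5(282.9) = 2817
  CO₂: 0 + 4(282.9) = 1132
  H₂O: 0 + 5(282.9) = 1415

2820 lbmol/h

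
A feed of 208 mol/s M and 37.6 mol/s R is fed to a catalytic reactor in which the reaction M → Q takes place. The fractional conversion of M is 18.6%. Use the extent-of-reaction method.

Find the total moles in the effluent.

M reacted = 0.186 × 208 = 38.69 mol/s; ν_M = −1, so ξ = 38.69/1 = 38.69 mol/s.
Outlet amounts (n = n₀ + ν ξ):
  M: 208 − 1(38.69) = 169.3
  Q: 0 + 1(38.69) = 38.69
  R: 37.6 (inert)
Total out = 169.3 + 38.69 + 37.6 = 245.6 mol/s.

246 mol/s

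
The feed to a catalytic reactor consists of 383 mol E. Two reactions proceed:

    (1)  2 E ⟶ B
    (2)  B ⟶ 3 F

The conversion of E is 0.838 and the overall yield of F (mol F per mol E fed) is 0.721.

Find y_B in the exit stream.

0.168

Conversion of E: E consumed = 2ξ₁ = 0.838 × 383 → ξ₁ = 160.5 mol.
Yield of F: 3ξ₂ / 383 = 0.721 → ξ₂ = 92.05 mol.
Outlet amounts (n = n₀ + Σ ν·ξ):
  E: 383 − 2(160.5) = 62.05
  B: 0 + 1(160.5) − 1(92.05) = 68.43
  F: 0 + 3(92.05) = 276.1
Total out = 406.6 mol; y_B = 68.43 / 406.6 = 0.1683.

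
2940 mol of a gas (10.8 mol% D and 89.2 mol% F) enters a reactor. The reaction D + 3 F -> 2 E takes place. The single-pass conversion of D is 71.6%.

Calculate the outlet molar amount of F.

D reacted = 0.716 × 317.5 = 227.3 mol; ν_D = −1, so ξ = 227.3/1 = 227.3 mol.
Outlet amounts (n = n₀ + ν ξ):
  D: 317.5 − 1(227.3) = 90.18
  F: 2622 − 3(227.3) = 1940
  E: 0 + 2(227.3) = 454.7

1940 mol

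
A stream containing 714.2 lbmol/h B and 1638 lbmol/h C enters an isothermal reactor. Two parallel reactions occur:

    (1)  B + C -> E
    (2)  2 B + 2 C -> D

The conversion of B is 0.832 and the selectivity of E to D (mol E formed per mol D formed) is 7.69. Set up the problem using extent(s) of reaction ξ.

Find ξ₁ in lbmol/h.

Conversion of B: B consumed = 0.832 × 714.2 = 594.2 lbmol/h = 1ξ₁ + 2ξ₂.
Selectivity: 1ξ₁ / (1ξ₂) = 7.69 → ξ₁ = 7.69 ξ₂.
Substitute: (1·7.69 + 2) ξ₂ = 594.2 → ξ₂ = 61.32 lbmol/h, ξ₁ = 471.6 lbmol/h.
Outlet amounts (n = n₀ + Σ ν·ξ):
  B: 714.2 − 1(471.6) − 2(61.32) = 120
  C: 1638 − 1(471.6) − 2(61.32) = 1044
  E: 0 + 1(471.6) = 471.6
  D: 0 + 1(61.32) = 61.32

ξ₁ = 472 lbmol/h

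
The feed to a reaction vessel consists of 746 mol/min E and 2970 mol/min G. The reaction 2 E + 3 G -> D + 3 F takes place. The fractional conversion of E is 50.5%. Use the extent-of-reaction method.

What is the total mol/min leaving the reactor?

E reacted = 0.505 × 746 = 376.7 mol/min; ν_E = −2, so ξ = 376.7/2 = 188.4 mol/min.
Outlet amounts (n = n₀ + ν ξ):
  E: 746 − 2(188.4) = 369.3
  G: 2970 − 3(188.4) = 2405
  D: 0 + 1(188.4) = 188.4
  F: 0 + 3(188.4) = 565.1
Total out = 369.3 + 2405 + 188.4 + 565.1 = 3528 mol/min.

3530 mol/min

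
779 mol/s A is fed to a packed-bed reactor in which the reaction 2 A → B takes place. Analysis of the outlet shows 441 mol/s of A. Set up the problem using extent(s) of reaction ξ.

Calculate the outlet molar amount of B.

For A: n = n₀ − 2ξ → 441 = 779 − 2ξ, giving ξ = 169 mol/s.
Outlet amounts (n = n₀ + ν ξ):
  A: 779 − 2(169) = 441
  B: 0 + 1(169) = 169

169 mol/s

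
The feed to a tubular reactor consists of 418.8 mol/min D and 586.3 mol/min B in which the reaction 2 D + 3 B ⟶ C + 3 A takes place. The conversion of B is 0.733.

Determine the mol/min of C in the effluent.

143 mol/min

B reacted = 0.733 × 586.3 = 429.8 mol/min; ν_B = −3, so ξ = 429.8/3 = 143.3 mol/min.
Outlet amounts (n = n₀ + ν ξ):
  D: 418.8 − 2(143.3) = 132.3
  B: 586.3 − 3(143.3) = 156.5
  C: 0 + 1(143.3) = 143.3
  A: 0 + 3(143.3) = 429.8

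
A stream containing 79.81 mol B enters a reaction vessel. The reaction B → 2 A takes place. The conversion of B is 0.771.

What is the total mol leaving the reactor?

141 mol

B reacted = 0.771 × 79.81 = 61.53 mol; ν_B = −1, so ξ = 61.53/1 = 61.53 mol.
Outlet amounts (n = n₀ + ν ξ):
  B: 79.81 − 1(61.53) = 18.28
  A: 0 + 2(61.53) = 123.1
Total out = 18.28 + 123.1 = 141.3 mol.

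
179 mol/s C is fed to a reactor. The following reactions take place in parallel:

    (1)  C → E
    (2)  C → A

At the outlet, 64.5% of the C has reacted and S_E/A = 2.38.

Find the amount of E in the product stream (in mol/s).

Conversion of C: C consumed = 0.645 × 179 = 115.5 mol/s = 1ξ₁ + 1ξ₂.
Selectivity: 1ξ₁ / (1ξ₂) = 2.38 → ξ₁ = 2.38 ξ₂.
Substitute: (1·2.38 + 1) ξ₂ = 115.5 → ξ₂ = 34.16 mol/s, ξ₁ = 81.3 mol/s.
Outlet amounts (n = n₀ + Σ ν·ξ):
  C: 179 − 1(81.3) − 1(34.16) = 63.54
  E: 0 + 1(81.3) = 81.3
  A: 0 + 1(34.16) = 34.16

81.3 mol/s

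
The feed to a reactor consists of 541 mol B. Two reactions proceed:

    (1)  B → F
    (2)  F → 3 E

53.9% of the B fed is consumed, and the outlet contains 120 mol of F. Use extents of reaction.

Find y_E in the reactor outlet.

Conversion of B: B consumed = 1ξ₁ = 0.539 × 541 → ξ₁ = 291.6 mol.
F balance: n_F = 0 + 1ξ₁ − 1ξ₂ = 120 → ξ₂ = (1·291.6 − 120)/1 = 171.6 mol.
Outlet amounts (n = n₀ + Σ ν·ξ):
  B: 541 − 1(291.6) = 249.4
  F: 0 + 1(291.6) − 1(171.6) = 120
  E: 0 + 3(171.6) = 514.8
Total out = 884.2 mol; y_E = 514.8 / 884.2 = 0.5822.

0.582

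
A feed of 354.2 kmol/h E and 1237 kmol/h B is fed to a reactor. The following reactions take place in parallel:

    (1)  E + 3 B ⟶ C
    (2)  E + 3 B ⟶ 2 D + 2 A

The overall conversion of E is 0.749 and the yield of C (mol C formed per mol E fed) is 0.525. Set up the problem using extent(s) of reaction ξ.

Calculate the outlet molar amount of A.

Yield of C: 1ξ₁ / 354.2 = 0.525 → ξ₁ = 186 kmol/h.
Conversion of E: 1ξ₁ + 1ξ₂ = 0.749 × 354.2 = 265.3 → ξ₂ = 79.34 kmol/h.
Outlet amounts (n = n₀ + Σ ν·ξ):
  E: 354.2 − 1(186) − 1(79.34) = 88.9
  B: 1237 − 3(186) − 3(79.34) = 441.1
  C: 0 + 1(186) = 186
  D: 0 + 2(79.34) = 158.7
  A: 0 + 2(79.34) = 158.7

159 kmol/h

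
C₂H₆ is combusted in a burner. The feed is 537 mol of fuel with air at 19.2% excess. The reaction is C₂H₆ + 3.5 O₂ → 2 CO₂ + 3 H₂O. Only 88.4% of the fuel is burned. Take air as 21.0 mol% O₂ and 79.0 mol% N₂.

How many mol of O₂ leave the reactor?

Stoichiometric O₂ = 3.5 × 537 = 1880 mol; O₂ fed = 1880 × 1.192 = 2240 mol.
N₂ fed = 2240 × 79/21 = 8428 mol.
Fuel reacted = 0.884 × 537 → ξ = 474.7 mol.
Outlet (n = n₀ + ν ξ):
  C₂H₆: 537 − 1(474.7) = 62.29
  O₂: 2240 − 3.5(474.7) = 578.9
  N₂: 8428 (inert)
  CO₂: 0 + 2(474.7) = 949.4
  H₂O: 0 + 3(474.7) = 1424

579 mol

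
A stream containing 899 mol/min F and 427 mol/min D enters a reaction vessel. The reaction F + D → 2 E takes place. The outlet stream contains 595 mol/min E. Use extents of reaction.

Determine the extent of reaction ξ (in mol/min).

ξ = 298 mol/min

For E: n = n₀ + 2ξ → 595 = 0 + 2ξ, giving ξ = 297.5 mol/min.
Outlet amounts (n = n₀ + ν ξ):
  F: 899 − 1(297.5) = 601.5
  D: 427 − 1(297.5) = 129.5
  E: 0 + 2(297.5) = 595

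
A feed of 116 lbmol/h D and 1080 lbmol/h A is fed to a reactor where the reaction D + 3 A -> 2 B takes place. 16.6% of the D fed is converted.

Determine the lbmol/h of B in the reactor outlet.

D reacted = 0.166 × 116 = 19.26 lbmol/h; ν_D = −1, so ξ = 19.26/1 = 19.26 lbmol/h.
Outlet amounts (n = n₀ + ν ξ):
  D: 116 − 1(19.26) = 96.74
  A: 1080 − 3(19.26) = 1022
  B: 0 + 2(19.26) = 38.51

38.5 lbmol/h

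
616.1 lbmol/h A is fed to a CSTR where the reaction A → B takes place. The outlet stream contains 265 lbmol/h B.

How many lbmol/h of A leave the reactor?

351 lbmol/h

For B: n = n₀ + 1ξ → 265 = 0 + 1ξ, giving ξ = 265 lbmol/h.
Outlet amounts (n = n₀ + ν ξ):
  A: 616.1 − 1(265) = 351.1
  B: 0 + 1(265) = 265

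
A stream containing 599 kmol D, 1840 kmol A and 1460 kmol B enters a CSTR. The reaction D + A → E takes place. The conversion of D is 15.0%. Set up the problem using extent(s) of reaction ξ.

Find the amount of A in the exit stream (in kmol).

D reacted = 0.15 × 599 = 89.85 kmol; ν_D = −1, so ξ = 89.85/1 = 89.85 kmol.
Outlet amounts (n = n₀ + ν ξ):
  D: 599 − 1(89.85) = 509.1
  A: 1840 − 1(89.85) = 1750
  E: 0 + 1(89.85) = 89.85
  B: 1460 (inert)

1750 kmol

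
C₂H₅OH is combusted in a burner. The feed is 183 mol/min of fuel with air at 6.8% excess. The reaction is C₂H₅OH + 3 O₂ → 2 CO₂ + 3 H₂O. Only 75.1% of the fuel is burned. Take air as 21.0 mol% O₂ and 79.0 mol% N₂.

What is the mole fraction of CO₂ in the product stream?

Stoichiometric O₂ = 3 × 183 = 549 mol/min; O₂ fed = 549 × 1.068 = 586.3 mol/min.
N₂ fed = 586.3 × 79/21 = 2206 mol/min.
Fuel reacted = 0.751 × 183 → ξ = 137.4 mol/min.
Outlet (n = n₀ + ν ξ):
  C₂H₅OH: 183 − 1(137.4) = 45.57
  O₂: 586.3 − 3(137.4) = 174
  N₂: 2206 (inert)
  CO₂: 0 + 2(137.4) = 274.9
  H₂O: 0 + 3(137.4) = 412.3
Total out = 3112 mol/min; y_CO₂ = 274.9 / 3112 = 0.08831.

0.0883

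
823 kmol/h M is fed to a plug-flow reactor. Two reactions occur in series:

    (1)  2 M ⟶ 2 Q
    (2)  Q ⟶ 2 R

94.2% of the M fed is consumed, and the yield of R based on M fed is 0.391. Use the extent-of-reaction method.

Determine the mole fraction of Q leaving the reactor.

0.624

Conversion of M: M consumed = 2ξ₁ = 0.942 × 823 → ξ₁ = 387.6 kmol/h.
Yield of R: 2ξ₂ / 823 = 0.391 → ξ₂ = 160.9 kmol/h.
Outlet amounts (n = n₀ + Σ ν·ξ):
  M: 823 − 2(387.6) = 47.73
  Q: 0 + 2(387.6) − 1(160.9) = 614.4
  R: 0 + 2(160.9) = 321.8
Total out = 983.9 kmol/h; y_Q = 614.4 / 983.9 = 0.6244.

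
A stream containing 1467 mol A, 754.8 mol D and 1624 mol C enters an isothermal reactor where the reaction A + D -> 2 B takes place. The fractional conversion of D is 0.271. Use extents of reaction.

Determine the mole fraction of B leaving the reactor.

0.106

D reacted = 0.271 × 754.8 = 204.6 mol; ν_D = −1, so ξ = 204.6/1 = 204.6 mol.
Outlet amounts (n = n₀ + ν ξ):
  A: 1467 − 1(204.6) = 1262
  D: 754.8 − 1(204.6) = 550.2
  B: 0 + 2(204.6) = 409.1
  C: 1624 (inert)
Total out = 3846 mol; y_B = 409.1 / 3846 = 0.1064.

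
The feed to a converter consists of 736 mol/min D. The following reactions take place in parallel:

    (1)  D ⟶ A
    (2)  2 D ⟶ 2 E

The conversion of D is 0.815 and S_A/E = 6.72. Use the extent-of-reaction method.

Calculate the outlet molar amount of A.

Conversion of D: D consumed = 0.815 × 736 = 599.8 mol/min = 1ξ₁ + 2ξ₂.
Selectivity: 1ξ₁ / (2ξ₂) = 6.72 → ξ₁ = 13.44 ξ₂.
Substitute: (1·13.44 + 2) ξ₂ = 599.8 → ξ₂ = 38.85 mol/min, ξ₁ = 522.1 mol/min.
Outlet amounts (n = n₀ + Σ ν·ξ):
  D: 736 − 1(522.1) − 2(38.85) = 136.2
  A: 0 + 1(522.1) = 522.1
  E: 0 + 2(38.85) = 77.7

522 mol/min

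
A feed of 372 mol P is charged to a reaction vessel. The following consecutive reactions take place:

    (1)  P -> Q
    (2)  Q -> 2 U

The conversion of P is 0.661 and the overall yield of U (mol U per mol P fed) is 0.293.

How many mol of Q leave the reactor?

191 mol

Conversion of P: P consumed = 1ξ₁ = 0.661 × 372 → ξ₁ = 245.9 mol.
Yield of U: 2ξ₂ / 372 = 0.293 → ξ₂ = 54.5 mol.
Outlet amounts (n = n₀ + Σ ν·ξ):
  P: 372 − 1(245.9) = 126.1
  Q: 0 + 1(245.9) − 1(54.5) = 191.4
  U: 0 + 2(54.5) = 109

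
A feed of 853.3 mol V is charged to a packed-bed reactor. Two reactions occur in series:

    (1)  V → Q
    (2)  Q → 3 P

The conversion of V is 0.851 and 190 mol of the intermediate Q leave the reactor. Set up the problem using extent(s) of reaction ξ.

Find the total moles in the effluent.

1930 mol

Conversion of V: V consumed = 1ξ₁ = 0.851 × 853.3 → ξ₁ = 726.2 mol.
Q balance: n_Q = 0 + 1ξ₁ − 1ξ₂ = 190 → ξ₂ = (1·726.2 − 190)/1 = 536.2 mol.
Outlet amounts (n = n₀ + Σ ν·ξ):
  V: 853.3 − 1(726.2) = 127.1
  Q: 0 + 1(726.2) − 1(536.2) = 190
  P: 0 + 3(536.2) = 1608
Total out = 127.1 + 190 + 1608 = 1926 mol.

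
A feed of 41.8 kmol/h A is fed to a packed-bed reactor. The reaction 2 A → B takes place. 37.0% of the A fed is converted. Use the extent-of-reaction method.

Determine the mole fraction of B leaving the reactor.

A reacted = 0.37 × 41.8 = 15.47 kmol/h; ν_A = −2, so ξ = 15.47/2 = 7.733 kmol/h.
Outlet amounts (n = n₀ + ν ξ):
  A: 41.8 − 2(7.733) = 26.33
  B: 0 + 1(7.733) = 7.733
Total out = 34.07 kmol/h; y_B = 7.733 / 34.07 = 0.227.

0.227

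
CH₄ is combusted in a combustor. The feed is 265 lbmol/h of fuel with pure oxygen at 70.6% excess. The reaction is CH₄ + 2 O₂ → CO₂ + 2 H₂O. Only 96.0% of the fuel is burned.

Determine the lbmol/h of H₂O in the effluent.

Stoichiometric O₂ = 2 × 265 = 530 lbmol/h; O₂ fed = 530 × 1.706 = 904.2 lbmol/h.
Fuel reacted = 0.96 × 265 → ξ = 254.4 lbmol/h.
Outlet (n = n₀ + ν ξ):
  CH₄: 265 − 1(254.4) = 10.6
  O₂: 904.2 − 2(254.4) = 395.4
  CO₂: 0 + 1(254.4) = 254.4
  H₂O: 0 + 2(254.4) = 508.8

509 lbmol/h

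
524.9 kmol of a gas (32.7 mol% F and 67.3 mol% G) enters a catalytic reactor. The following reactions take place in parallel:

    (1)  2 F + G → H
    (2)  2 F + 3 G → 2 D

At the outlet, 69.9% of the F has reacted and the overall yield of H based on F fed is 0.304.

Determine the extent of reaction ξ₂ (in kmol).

Yield of H: 1ξ₁ / 171.6 = 0.304 → ξ₁ = 52.18 kmol.
Conversion of F: 2ξ₁ + 2ξ₂ = 0.699 × 171.6 = 120 → ξ₂ = 7.81 kmol.
Outlet amounts (n = n₀ + Σ ν·ξ):
  F: 171.6 − 2(52.18) − 2(7.81) = 51.66
  G: 353.3 − 1(52.18) − 3(7.81) = 277.6
  H: 0 + 1(52.18) = 52.18
  D: 0 + 2(7.81) = 15.62

ξ₂ = 7.81 kmol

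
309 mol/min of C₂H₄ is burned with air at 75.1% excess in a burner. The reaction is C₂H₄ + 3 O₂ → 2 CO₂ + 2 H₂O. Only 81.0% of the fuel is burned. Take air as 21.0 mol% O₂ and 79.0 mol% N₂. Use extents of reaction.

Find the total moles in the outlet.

8040 mol/min

Stoichiometric O₂ = 3 × 309 = 927 mol/min; O₂ fed = 927 × 1.751 = 1623 mol/min.
N₂ fed = 1623 × 79/21 = 6106 mol/min.
Fuel reacted = 0.81 × 309 → ξ = 250.3 mol/min.
Outlet (n = n₀ + ν ξ):
  C₂H₄: 309 − 1(250.3) = 58.71
  O₂: 1623 − 3(250.3) = 872.3
  N₂: 6106 (inert)
  CO₂: 0 + 2(250.3) = 500.6
  H₂O: 0 + 2(250.3) = 500.6
Total out = 58.71 + 872.3 + 6106 + 500.6 + 500.6 = 8038 mol/min.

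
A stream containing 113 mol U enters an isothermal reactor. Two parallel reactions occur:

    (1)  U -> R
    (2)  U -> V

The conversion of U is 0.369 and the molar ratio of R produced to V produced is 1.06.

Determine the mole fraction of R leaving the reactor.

Conversion of U: U consumed = 0.369 × 113 = 41.7 mol = 1ξ₁ + 1ξ₂.
Selectivity: 1ξ₁ / (1ξ₂) = 1.06 → ξ₁ = 1.06 ξ₂.
Substitute: (1·1.06 + 1) ξ₂ = 41.7 → ξ₂ = 20.24 mol, ξ₁ = 21.46 mol.
Outlet amounts (n = n₀ + Σ ν·ξ):
  U: 113 − 1(21.46) − 1(20.24) = 71.3
  R: 0 + 1(21.46) = 21.46
  V: 0 + 1(20.24) = 20.24
Total out = 113 mol; y_R = 21.46 / 113 = 0.1899.

0.19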